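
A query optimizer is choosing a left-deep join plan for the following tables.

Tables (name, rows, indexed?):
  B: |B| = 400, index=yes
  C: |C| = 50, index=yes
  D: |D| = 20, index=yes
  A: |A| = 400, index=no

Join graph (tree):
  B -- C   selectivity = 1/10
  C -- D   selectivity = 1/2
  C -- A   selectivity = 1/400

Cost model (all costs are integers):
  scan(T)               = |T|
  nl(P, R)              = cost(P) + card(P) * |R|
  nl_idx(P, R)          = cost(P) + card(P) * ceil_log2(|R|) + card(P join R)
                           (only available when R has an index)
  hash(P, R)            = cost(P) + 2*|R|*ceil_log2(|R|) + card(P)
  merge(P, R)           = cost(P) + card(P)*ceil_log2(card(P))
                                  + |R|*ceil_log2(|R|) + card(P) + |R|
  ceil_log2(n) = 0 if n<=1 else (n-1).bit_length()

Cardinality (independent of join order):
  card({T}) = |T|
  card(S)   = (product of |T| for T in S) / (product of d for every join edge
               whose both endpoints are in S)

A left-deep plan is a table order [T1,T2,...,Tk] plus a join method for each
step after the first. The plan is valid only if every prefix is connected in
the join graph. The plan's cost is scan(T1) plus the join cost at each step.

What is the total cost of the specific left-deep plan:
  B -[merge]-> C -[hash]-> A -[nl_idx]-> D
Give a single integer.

43950

step 1: scan B: cost=400, card=400
step 2: join C via merge
    card(P join C) = 400*50/(10) = 2000
    cost = 400 + 400*9 + 50*6 + 400 + 50 = 4750
step 3: join A via hash
    card(P join A) = 2000*400/(400) = 2000
    cost = 4750 + 2*400*9 + 2000 = 13950
step 4: join D via nl_idx
    card(P join D) = 2000*20/(2) = 20000
    cost = 13950 + 2000*5 + 20000 = 43950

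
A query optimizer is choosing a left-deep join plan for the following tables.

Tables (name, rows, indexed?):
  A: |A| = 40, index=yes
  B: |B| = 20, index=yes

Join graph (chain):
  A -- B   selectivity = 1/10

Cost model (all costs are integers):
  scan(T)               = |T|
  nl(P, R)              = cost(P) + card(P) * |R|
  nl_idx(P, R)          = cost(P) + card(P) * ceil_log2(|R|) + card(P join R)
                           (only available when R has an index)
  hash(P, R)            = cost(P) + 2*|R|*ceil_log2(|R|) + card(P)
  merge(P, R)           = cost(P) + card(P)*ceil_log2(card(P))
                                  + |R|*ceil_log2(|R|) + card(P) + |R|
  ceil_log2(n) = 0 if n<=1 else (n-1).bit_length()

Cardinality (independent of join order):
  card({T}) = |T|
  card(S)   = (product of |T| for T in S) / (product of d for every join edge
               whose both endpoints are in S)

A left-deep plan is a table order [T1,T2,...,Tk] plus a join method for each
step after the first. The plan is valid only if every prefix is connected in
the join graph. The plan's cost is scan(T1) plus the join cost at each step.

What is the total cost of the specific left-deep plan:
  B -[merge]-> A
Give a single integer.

step 1: scan B: cost=20, card=20
step 2: join A via merge
    card(P join A) = 20*40/(10) = 80
    cost = 20 + 20*5 + 40*6 + 20 + 40 = 420

420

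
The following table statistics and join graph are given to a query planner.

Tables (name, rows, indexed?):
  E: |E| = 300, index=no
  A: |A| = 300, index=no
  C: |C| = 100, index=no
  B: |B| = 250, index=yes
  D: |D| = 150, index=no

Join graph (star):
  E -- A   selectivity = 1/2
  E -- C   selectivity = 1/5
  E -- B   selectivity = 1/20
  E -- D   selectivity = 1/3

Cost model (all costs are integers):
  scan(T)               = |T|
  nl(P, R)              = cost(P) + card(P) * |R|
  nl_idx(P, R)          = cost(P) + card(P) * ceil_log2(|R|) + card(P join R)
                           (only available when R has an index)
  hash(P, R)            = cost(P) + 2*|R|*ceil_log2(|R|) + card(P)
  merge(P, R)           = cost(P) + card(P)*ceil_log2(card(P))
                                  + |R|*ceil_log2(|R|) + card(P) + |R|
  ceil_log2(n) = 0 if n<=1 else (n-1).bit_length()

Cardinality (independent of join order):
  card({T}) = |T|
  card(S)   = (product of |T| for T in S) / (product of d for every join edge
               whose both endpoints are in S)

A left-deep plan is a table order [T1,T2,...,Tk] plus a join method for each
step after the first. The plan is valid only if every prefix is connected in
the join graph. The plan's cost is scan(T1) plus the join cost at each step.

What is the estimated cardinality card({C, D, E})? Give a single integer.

300000

Tables in S: C(100), D(150), E(300)
Edges inside S: E-C(d=5), E-D(d=3)
numerator = 100 * 150 * 300 = 4500000
denominator = 5 * 3 = 15
card(S) = 4500000 / 15 = 300000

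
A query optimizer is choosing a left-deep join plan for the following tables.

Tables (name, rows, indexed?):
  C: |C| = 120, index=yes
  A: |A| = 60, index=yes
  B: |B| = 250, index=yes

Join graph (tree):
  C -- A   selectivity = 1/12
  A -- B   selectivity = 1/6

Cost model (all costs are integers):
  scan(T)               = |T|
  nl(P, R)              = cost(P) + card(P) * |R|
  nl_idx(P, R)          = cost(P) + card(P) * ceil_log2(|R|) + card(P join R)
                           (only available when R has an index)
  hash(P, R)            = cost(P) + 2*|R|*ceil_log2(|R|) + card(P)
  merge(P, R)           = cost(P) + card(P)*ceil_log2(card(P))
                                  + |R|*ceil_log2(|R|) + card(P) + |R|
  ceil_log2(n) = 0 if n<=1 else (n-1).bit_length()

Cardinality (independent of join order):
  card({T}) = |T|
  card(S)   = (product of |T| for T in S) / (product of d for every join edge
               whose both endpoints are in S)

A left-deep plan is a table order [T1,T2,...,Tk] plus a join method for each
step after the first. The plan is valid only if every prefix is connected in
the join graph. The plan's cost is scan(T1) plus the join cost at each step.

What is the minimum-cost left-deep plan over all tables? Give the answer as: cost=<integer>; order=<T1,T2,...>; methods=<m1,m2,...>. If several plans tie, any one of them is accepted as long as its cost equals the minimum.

Selinger DP (subsets sized 1..n):
  {C}: scan cost=120, card=120
  {A}: scan cost=60, card=60
  {B}: scan cost=250, card=250
  {AC}: card=600; try (A,hash)→960, (C,nl_idx)→1080, (C,merge)→1440, (A,nl_idx)→1440, (A,merge)→1500, (C,hash)→1800 …(+2); best=960 via (A,hash)
  {AB}: card=2500; try (A,hash)→1220, (B,merge)→2730, (A,merge)→2920, (B,nl_idx)→3040, (B,hash)→4120, (A,nl_idx)→4250 …(+2); best=1220 via (A,hash)
  {ABC}: card=25000; try (C,hash)→5400, (B,hash)→5560, (B,merge)→9810, (B,nl_idx)→30760, (C,merge)→34680, (C,nl_idx)→43720 …(+2); best=5400 via (C,hash)

cost=5400; order=B,A,C; methods=hash,hash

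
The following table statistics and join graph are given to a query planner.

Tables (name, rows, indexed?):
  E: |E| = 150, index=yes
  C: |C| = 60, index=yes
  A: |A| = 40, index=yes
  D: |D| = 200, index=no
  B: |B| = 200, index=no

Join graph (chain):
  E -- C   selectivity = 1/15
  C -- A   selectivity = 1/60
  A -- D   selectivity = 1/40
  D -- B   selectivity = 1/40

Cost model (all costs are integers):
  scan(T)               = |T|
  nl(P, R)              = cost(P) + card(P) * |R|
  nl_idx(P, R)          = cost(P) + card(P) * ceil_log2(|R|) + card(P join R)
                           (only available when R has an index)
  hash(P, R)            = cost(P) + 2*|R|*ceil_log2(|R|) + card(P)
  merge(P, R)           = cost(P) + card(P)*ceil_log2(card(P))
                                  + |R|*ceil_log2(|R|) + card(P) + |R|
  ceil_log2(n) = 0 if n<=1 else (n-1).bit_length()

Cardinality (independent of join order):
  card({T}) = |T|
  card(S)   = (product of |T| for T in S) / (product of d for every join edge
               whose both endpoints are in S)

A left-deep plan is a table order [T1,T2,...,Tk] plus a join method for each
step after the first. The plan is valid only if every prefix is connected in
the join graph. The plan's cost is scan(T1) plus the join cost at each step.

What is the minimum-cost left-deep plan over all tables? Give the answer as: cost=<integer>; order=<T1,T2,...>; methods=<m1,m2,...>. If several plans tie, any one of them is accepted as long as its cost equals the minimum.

Selinger DP (subsets sized 1..n):
  {E}: scan cost=150, card=150
  {C}: scan cost=60, card=60
  {A}: scan cost=40, card=40
  {D}: scan cost=200, card=200
  {B}: scan cost=200, card=200
  {CE}: card=600; try (C,hash)→1020, (E,nl_idx)→1140, (C,nl_idx)→1650, (E,merge)→1830, (C,merge)→1920, (E,hash)→2520 …(+2); best=1020 via (C,hash)
  {AC}: card=40; try (C,nl_idx)→320, (A,nl_idx)→460, (A,hash)→600, (C,merge)→740, (A,merge)→760, (C,hash)→800 …(+2); best=320 via (C,nl_idx)
  {AD}: card=200; try (A,hash)→880, (A,nl_idx)→1600, (D,merge)→2120, (A,merge)→2280, (D,hash)→3280, (D,nl)→8040 …(+1); best=880 via (A,hash)
  {BD}: card=1000; try (D,hash)→3600, (B,hash)→3600, (D,merge)→3800, (B,merge)→3800, (D,nl)→40200, (B,nl)→40200; best=3600 via (D,hash)
  {ACE}: card=400; try (E,nl_idx)→1040, (E,merge)→1950, (A,hash)→2100, (E,hash)→2760, (A,nl_idx)→5020, (E,nl)→6320 …(+2); best=1040 via (E,nl_idx)
  {ACD}: card=200; try (C,hash)→1800, (C,nl_idx)→2280, (D,merge)→2400, (C,merge)→3100, (D,hash)→3560, (D,nl)→8320 …(+1); best=1800 via (C,hash)
  {ABD}: card=1000; try (B,hash)→4280, (B,merge)→4480, (A,hash)→5080, (A,nl_idx)→10600, (A,merge)→14880, (B,nl)→40880 …(+1); best=4280 via (B,hash)
  {ACDE}: card=2000; try (E,hash)→4400, (D,hash)→4640, (E,merge)→4950, (E,nl_idx)→5400, (D,merge)→6840, (E,nl)→31800 …(+1); best=4400 via (E,hash)
  {ABCD}: card=1000; try (B,hash)→5200, (B,merge)→5400, (C,hash)→6000, (C,nl_idx)→11280, (C,merge)→15700, (B,nl)→41800 …(+1); best=5200 via (B,hash)
  {ABCDE}: card=10000; try (E,hash)→8600, (B,hash)→9600, (E,merge)→17550, (E,nl_idx)→23200, (B,merge)→30200, (E,nl)→155200 …(+1); best=8600 via (E,hash)

cost=8600; order=D,A,C,B,E; methods=hash,hash,hash,hash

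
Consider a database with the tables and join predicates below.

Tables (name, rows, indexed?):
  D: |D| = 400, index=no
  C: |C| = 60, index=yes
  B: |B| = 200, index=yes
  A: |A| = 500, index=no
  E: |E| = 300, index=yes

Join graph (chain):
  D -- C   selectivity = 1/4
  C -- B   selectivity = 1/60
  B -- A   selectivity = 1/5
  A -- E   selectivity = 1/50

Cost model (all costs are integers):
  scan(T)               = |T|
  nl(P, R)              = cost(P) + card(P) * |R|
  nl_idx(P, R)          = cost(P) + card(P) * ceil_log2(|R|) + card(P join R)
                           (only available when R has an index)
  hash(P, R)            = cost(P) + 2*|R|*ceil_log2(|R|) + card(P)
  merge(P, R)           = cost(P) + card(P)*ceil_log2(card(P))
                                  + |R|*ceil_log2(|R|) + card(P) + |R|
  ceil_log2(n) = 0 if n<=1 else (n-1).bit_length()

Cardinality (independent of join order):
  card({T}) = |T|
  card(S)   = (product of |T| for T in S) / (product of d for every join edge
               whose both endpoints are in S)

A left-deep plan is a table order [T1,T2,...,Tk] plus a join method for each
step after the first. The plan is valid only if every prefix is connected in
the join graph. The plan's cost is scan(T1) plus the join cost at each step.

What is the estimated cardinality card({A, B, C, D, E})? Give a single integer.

Tables in S: A(500), B(200), C(60), D(400), E(300)
Edges inside S: D-C(d=4), C-B(d=60), B-A(d=5), A-E(d=50)
numerator = 500 * 200 * 60 * 400 * 300 = 720000000000
denominator = 4 * 60 * 5 * 50 = 60000
card(S) = 720000000000 / 60000 = 12000000

12000000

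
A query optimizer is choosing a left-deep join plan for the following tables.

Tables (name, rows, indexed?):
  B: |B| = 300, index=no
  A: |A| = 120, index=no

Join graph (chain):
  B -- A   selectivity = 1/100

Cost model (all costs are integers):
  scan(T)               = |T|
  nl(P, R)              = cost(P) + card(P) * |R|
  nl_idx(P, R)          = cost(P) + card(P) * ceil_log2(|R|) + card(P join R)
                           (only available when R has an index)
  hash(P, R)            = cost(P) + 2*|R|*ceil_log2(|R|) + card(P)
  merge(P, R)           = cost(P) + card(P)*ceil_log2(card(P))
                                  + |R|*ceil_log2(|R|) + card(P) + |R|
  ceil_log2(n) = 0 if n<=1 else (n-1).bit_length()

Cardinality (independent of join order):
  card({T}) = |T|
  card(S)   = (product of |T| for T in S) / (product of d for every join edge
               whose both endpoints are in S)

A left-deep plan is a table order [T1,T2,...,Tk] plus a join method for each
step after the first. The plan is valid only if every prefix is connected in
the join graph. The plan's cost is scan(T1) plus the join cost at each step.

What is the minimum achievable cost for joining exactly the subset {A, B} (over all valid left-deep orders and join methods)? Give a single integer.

Selinger DP over subsets of {A,B}:
  {B}: scan cost=300, card=300
  {A}: scan cost=120, card=120
  {AB}: card=360; try (A,hash)→2280, (B,merge)→4080, (A,merge)→4260, (B,hash)→5640, (B,nl)→36120, (A,nl)→36300; best=2280 via (A,hash)

2280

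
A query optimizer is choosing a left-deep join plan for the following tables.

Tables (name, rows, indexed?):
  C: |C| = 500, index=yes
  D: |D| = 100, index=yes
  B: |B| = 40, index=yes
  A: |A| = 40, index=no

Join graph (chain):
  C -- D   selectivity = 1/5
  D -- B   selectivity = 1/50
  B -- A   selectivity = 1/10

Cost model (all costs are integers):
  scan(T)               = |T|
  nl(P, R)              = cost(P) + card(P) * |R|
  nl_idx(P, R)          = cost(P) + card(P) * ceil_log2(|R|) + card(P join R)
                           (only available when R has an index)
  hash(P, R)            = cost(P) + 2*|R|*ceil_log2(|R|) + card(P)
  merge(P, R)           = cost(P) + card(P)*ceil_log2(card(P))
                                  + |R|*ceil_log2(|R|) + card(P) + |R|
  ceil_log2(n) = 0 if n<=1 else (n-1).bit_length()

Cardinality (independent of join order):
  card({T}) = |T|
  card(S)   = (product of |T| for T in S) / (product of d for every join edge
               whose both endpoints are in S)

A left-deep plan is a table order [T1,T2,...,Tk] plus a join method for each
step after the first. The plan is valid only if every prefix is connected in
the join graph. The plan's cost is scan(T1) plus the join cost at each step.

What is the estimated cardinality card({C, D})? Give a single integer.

10000

Tables in S: C(500), D(100)
Edges inside S: C-D(d=5)
numerator = 500 * 100 = 50000
denominator = 5 = 5
card(S) = 50000 / 5 = 10000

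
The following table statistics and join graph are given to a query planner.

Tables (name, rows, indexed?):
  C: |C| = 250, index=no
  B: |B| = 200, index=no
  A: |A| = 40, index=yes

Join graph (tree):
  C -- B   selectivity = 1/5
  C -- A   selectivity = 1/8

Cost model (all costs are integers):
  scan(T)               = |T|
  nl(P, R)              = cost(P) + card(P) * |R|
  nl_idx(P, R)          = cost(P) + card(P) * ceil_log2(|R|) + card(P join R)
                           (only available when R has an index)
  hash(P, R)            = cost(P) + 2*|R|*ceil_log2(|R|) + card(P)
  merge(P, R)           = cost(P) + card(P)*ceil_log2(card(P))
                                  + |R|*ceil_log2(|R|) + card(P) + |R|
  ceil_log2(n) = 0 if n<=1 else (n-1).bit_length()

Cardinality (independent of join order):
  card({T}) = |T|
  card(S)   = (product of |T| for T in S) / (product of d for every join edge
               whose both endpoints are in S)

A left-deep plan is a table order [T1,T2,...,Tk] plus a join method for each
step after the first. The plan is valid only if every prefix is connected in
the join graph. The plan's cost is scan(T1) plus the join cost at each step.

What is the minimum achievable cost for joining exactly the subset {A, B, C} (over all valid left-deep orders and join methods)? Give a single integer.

Selinger DP over subsets of {A,B,C}:
  {C}: scan cost=250, card=250
  {B}: scan cost=200, card=200
  {A}: scan cost=40, card=40
  {BC}: card=10000; try (B,hash)→3700, (C,merge)→4250, (B,merge)→4300, (C,hash)→4400, (C,nl)→50200, (B,nl)→50250; best=3700 via (B,hash)
  {AC}: card=1250; try (A,hash)→980, (C,merge)→2570, (A,merge)→2780, (A,nl_idx)→3000, (C,hash)→4080, (C,nl)→10040 …(+1); best=980 via (A,hash)
  {ABC}: card=50000; try (B,hash)→5430, (A,hash)→14180, (B,merge)→17780, (A,nl_idx)→113700, (A,merge)→153980, (B,nl)→250980 …(+1); best=5430 via (B,hash)

5430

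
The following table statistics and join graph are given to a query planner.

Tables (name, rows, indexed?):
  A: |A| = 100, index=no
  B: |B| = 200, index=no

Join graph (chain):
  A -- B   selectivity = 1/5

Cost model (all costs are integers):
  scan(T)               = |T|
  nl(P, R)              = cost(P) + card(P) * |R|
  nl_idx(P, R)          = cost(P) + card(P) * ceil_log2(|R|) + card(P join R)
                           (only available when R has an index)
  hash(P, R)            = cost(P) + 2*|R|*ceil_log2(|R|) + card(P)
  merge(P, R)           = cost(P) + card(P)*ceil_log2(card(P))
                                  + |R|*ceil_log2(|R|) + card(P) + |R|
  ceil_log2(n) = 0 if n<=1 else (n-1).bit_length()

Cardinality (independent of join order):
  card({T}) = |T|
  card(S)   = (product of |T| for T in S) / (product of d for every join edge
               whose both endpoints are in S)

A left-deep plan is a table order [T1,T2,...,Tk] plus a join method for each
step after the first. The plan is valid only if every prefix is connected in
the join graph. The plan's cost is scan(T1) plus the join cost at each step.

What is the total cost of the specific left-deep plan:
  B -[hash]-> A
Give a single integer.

1800

step 1: scan B: cost=200, card=200
step 2: join A via hash
    card(P join A) = 200*100/(5) = 4000
    cost = 200 + 2*100*7 + 200 = 1800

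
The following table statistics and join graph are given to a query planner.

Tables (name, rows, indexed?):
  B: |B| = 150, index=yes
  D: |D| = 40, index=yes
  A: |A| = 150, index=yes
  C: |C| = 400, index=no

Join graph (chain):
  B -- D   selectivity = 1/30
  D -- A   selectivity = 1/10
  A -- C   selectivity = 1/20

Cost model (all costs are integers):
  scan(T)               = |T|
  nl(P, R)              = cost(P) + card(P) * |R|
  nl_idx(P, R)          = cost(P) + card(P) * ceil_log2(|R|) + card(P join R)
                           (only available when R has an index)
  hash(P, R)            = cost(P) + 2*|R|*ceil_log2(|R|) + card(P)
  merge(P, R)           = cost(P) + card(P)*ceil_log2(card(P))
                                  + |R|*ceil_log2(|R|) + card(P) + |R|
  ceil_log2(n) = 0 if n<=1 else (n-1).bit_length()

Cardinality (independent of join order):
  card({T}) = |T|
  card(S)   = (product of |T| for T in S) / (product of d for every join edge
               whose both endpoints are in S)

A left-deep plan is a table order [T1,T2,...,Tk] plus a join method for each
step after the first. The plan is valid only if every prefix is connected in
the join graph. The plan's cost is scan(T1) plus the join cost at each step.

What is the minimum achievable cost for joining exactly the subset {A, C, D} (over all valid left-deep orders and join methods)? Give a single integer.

6680

Selinger DP over subsets of {A,C,D}:
  {D}: scan cost=40, card=40
  {A}: scan cost=150, card=150
  {C}: scan cost=400, card=400
  {AD}: card=600; try (D,hash)→780, (A,nl_idx)→960, (D,nl_idx)→1650, (A,merge)→1670, (D,merge)→1780, (A,hash)→2480 …(+2); best=780 via (D,hash)
  {AC}: card=3000; try (A,hash)→3200, (C,merge)→5500, (A,merge)→5750, (A,nl_idx)→6600, (C,hash)→7500, (C,nl)→60150 …(+1); best=3200 via (A,hash)
  {ACD}: card=12000; try (D,hash)→6680, (C,hash)→8580, (C,merge)→11380, (D,nl_idx)→33200, (D,merge)→42480, (D,nl)→123200 …(+1); best=6680 via (D,hash)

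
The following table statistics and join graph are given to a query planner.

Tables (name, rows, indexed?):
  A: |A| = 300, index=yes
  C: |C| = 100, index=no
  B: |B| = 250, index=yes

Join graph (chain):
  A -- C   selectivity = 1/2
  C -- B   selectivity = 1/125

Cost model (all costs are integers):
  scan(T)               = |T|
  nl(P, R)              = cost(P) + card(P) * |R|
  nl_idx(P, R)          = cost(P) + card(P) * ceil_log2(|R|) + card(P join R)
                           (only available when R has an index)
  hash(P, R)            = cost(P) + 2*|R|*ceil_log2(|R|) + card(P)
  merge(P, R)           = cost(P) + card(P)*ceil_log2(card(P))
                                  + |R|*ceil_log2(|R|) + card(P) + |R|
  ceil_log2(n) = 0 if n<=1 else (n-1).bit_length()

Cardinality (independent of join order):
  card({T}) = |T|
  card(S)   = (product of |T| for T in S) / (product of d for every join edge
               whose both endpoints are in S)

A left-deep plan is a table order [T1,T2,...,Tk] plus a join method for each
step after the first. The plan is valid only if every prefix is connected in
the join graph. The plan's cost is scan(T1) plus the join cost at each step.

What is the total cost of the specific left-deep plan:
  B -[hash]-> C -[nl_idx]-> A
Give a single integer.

33700

step 1: scan B: cost=250, card=250
step 2: join C via hash
    card(P join C) = 250*100/(125) = 200
    cost = 250 + 2*100*7 + 250 = 1900
step 3: join A via nl_idx
    card(P join A) = 200*300/(2) = 30000
    cost = 1900 + 200*9 + 30000 = 33700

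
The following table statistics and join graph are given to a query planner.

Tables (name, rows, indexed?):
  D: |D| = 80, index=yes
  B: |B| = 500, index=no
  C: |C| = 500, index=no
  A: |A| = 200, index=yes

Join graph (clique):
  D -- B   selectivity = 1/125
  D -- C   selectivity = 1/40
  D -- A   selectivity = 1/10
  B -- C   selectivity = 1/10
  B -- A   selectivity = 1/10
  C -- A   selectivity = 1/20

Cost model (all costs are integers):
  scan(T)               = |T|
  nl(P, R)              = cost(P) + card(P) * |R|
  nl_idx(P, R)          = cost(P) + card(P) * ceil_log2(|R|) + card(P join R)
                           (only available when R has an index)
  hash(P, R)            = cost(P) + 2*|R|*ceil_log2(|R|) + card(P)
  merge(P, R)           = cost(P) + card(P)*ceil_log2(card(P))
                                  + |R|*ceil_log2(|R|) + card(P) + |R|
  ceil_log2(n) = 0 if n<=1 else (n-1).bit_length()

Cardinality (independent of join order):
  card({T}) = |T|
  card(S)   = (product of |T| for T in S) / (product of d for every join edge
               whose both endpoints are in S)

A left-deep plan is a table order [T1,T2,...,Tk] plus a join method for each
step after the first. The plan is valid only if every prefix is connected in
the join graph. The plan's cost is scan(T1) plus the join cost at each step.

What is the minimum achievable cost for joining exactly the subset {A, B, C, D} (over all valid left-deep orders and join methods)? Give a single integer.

13560

Selinger DP over subsets of {A,B,C,D}:
  {D}: scan cost=80, card=80
  {B}: scan cost=500, card=500
  {C}: scan cost=500, card=500
  {A}: scan cost=200, card=200
  {BD}: card=320; try (D,hash)→2120, (D,nl_idx)→4320, (B,merge)→5720, (D,merge)→6140, (B,hash)→9160, (B,nl)→40080 …(+1); best=2120 via (D,hash)
  {CD}: card=1000; try (D,hash)→2120, (D,nl_idx)→5000, (C,merge)→5720, (D,merge)→6140, (C,hash)→9160, (C,nl)→40080 …(+1); best=2120 via (D,hash)
  {AD}: card=1600; try (D,hash)→1520, (A,nl_idx)→2320, (A,merge)→2520, (D,merge)→2640, (D,nl_idx)→3200, (A,hash)→3360 …(+2); best=1520 via (D,hash)
  {BC}: card=25000; try (C,hash)→10000, (B,hash)→10000, (C,merge)→10500, (B,merge)→10500, (C,nl)→250500, (B,nl)→250500; best=10000 via (C,hash)
  {AB}: card=10000; try (A,hash)→4200, (B,merge)→7000, (A,merge)→7300, (B,hash)→9400, (A,nl_idx)→14500, (B,nl)→100200 …(+1); best=4200 via (A,hash)
  {AC}: card=5000; try (A,hash)→4200, (C,merge)→7000, (A,merge)→7300, (C,hash)→9400, (A,nl_idx)→9500, (C,nl)→100200 …(+1); best=4200 via (A,hash)
  {BCD}: card=400; try (C,merge)→10320, (C,hash)→11440, (B,hash)→12120, (B,merge)→18120, (D,hash)→36120, (C,nl)→162120 …(+4); best=10320 via (C,merge)
  {ABD}: card=640; try (A,nl_idx)→5320, (A,hash)→5640, (A,merge)→7120, (B,hash)→12120, (D,hash)→15320, (B,merge)→25720 …(+5); best=5320 via (A,nl_idx)
  {ACD}: card=1000; try (A,hash)→6320, (D,hash)→10320, (A,nl_idx)→11120, (C,hash)→12120, (A,merge)→14920, (C,merge)→25720 …(+5); best=6320 via (A,hash)
  {ABC}: card=25000; try (B,hash)→18200, (C,hash)→23200, (A,hash)→38200, (B,merge)→79200, (C,merge)→159200, (A,nl_idx)→235000 …(+4); best=18200 via (B,hash)
  {ABCD}: card=40; try (A,nl_idx)→13560, (A,hash)→13920, (C,hash)→14960, (A,merge)→16120, (B,hash)→16320, (C,merge)→17360 …(+8); best=13560 via (A,nl_idx)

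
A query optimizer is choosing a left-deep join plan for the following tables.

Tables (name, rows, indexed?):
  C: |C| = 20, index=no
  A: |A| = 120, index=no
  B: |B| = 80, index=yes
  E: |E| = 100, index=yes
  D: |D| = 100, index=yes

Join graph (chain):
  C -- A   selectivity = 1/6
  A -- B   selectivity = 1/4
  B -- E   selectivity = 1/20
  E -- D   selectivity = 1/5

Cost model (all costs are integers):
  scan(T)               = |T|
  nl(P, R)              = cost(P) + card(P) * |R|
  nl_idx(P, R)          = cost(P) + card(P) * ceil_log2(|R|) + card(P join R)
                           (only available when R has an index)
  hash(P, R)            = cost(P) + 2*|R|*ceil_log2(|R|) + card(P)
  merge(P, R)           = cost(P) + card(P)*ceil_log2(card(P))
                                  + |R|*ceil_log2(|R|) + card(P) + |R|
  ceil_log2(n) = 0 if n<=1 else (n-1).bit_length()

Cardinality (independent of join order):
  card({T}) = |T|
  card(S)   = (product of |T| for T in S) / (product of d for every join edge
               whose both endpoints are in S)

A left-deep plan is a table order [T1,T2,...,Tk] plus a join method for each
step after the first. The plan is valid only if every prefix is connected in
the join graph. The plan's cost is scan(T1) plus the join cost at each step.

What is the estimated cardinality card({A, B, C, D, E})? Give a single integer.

Tables in S: A(120), B(80), C(20), D(100), E(100)
Edges inside S: C-A(d=6), A-B(d=4), B-E(d=20), E-D(d=5)
numerator = 120 * 80 * 20 * 100 * 100 = 1920000000
denominator = 6 * 4 * 20 * 5 = 2400
card(S) = 1920000000 / 2400 = 800000

800000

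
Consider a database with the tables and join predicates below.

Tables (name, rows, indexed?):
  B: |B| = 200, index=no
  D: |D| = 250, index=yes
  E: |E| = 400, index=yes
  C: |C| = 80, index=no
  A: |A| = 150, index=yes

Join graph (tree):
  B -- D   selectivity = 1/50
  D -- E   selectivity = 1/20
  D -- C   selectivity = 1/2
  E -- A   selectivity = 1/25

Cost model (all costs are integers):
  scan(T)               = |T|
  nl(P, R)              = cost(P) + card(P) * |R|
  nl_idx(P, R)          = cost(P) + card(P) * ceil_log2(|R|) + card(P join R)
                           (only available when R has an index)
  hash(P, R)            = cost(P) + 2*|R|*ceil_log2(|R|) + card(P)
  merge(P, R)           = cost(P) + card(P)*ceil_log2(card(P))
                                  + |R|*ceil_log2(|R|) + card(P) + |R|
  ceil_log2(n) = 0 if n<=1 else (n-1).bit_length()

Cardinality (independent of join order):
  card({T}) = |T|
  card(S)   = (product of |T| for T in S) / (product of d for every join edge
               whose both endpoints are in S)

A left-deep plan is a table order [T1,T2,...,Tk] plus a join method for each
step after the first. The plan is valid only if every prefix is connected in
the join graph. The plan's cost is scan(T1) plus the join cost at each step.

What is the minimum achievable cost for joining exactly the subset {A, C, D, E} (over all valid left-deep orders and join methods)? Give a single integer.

Selinger DP over subsets of {A,C,D,E}:
  {D}: scan cost=250, card=250
  {E}: scan cost=400, card=400
  {C}: scan cost=80, card=80
  {A}: scan cost=150, card=150
  {DE}: card=5000; try (D,hash)→4800, (E,merge)→6500, (D,merge)→6650, (E,nl_idx)→7500, (E,hash)→7700, (D,nl_idx)→8600 …(+2); best=4800 via (D,hash)
  {CD}: card=10000; try (C,hash)→1620, (D,merge)→2970, (C,merge)→3140, (D,hash)→4160, (D,nl_idx)→10720, (D,nl)→20080 …(+1); best=1620 via (C,hash)
  {AE}: card=2400; try (A,hash)→3200, (E,nl_idx)→3900, (E,merge)→5500, (A,merge)→5750, (A,nl_idx)→6000, (E,hash)→7500 …(+2); best=3200 via (A,hash)
  {CDE}: card=200000; try (C,hash)→10920, (E,hash)→18820, (C,merge)→75440, (E,merge)→155620, (E,nl_idx)→291620, (C,nl)→404800 …(+1); best=10920 via (C,hash)
  {ADE}: card=30000; try (D,hash)→9600, (A,hash)→12200, (D,merge)→36650, (D,nl_idx)→52400, (A,nl_idx)→74800, (A,merge)→76150 …(+2); best=9600 via (D,hash)
  {ACDE}: card=1200000; try (C,hash)→40720, (A,hash)→213320, (C,merge)→490240, (C,nl)→2409600, (A,nl_idx)→2810920, (A,merge)→3812270 …(+1); best=40720 via (C,hash)

40720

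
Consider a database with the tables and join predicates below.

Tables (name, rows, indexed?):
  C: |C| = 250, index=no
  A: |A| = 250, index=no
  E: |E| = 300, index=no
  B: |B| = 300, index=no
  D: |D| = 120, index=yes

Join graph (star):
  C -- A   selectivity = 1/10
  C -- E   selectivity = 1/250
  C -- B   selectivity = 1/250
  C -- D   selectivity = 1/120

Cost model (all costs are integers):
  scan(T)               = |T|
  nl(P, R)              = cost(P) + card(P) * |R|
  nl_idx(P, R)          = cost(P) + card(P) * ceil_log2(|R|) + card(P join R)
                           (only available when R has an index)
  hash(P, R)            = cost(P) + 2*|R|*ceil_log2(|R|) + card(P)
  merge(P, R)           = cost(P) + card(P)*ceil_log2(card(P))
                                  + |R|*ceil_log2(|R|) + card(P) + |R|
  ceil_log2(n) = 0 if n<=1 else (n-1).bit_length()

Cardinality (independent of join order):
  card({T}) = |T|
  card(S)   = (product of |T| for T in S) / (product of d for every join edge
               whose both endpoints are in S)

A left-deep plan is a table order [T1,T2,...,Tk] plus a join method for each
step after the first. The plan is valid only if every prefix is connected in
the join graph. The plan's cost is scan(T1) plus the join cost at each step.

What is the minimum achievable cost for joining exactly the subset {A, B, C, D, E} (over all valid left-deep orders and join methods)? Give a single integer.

16640

Selinger DP over subsets of {A,B,C,D,E}:
  {C}: scan cost=250, card=250
  {A}: scan cost=250, card=250
  {E}: scan cost=300, card=300
  {B}: scan cost=300, card=300
  {D}: scan cost=120, card=120
  {AC}: card=6250; try (C,hash)→4500, (A,hash)→4500, (C,merge)→4750, (A,merge)→4750, (C,nl)→62750, (A,nl)→62750; best=4500 via (C,hash)
  {CE}: card=300; try (C,hash)→4600, (E,merge)→5500, (C,merge)→5550, (E,hash)→5900, (E,nl)→75250, (C,nl)→75300; best=4600 via (C,hash)
  {BC}: card=300; try (C,hash)→4600, (B,merge)→5500, (C,merge)→5550, (B,hash)→5900, (B,nl)→75250, (C,nl)→75300; best=4600 via (C,hash)
  {CD}: card=250; try (D,hash)→2180, (D,nl_idx)→2250, (C,merge)→3330, (D,merge)→3460, (C,hash)→4240, (C,nl)→30120 …(+1); best=2180 via (D,hash)
  {ACE}: card=7500; try (A,hash)→8900, (A,merge)→9850, (E,hash)→16150, (A,nl)→79600, (E,merge)→95000, (E,nl)→1879500; best=8900 via (A,hash)
  {ABC}: card=7500; try (A,hash)→8900, (A,merge)→9850, (B,hash)→16150, (A,nl)→79600, (B,merge)→95000, (B,nl)→1879500; best=8900 via (A,hash)
  {ACD}: card=6250; try (A,hash)→6430, (A,merge)→6680, (D,hash)→12430, (D,nl_idx)→54500, (A,nl)→64680, (D,merge)→92960 …(+1); best=6430 via (A,hash)
  {BCE}: card=360; try (E,hash)→10300, (B,hash)→10300, (E,merge)→10600, (B,merge)→10600, (E,nl)→94600, (B,nl)→94600; best=10300 via (E,hash)
  {CDE}: card=300; try (D,hash)→6580, (D,nl_idx)→7000, (E,merge)→7430, (E,hash)→7830, (D,merge)→8560, (D,nl)→40600 …(+1); best=6580 via (D,hash)
  {BCD}: card=300; try (D,hash)→6580, (D,nl_idx)→7000, (B,merge)→7430, (B,hash)→7830, (D,merge)→8560, (D,nl)→40600 …(+1); best=6580 via (D,hash)
  {ABCE}: card=9000; try (A,hash)→14660, (A,merge)→16150, (E,hash)→21800, (B,hash)→21800, (A,nl)→100300, (E,merge)→116900 …(+3); best=14660 via (A,hash)
  {ACDE}: card=7500; try (A,hash)→10880, (A,merge)→11830, (E,hash)→18080, (D,hash)→18080, (D,nl_idx)→68900, (A,nl)→81580 …(+4); best=10880 via (A,hash)
  {ABCD}: card=7500; try (A,hash)→10880, (A,merge)→11830, (D,hash)→18080, (B,hash)→18080, (D,nl_idx)→68900, (A,nl)→81580 …(+4); best=10880 via (A,hash)
  {BCDE}: card=360; try (E,hash)→12280, (B,hash)→12280, (D,hash)→12340, (E,merge)→12580, (B,merge)→12580, (D,nl_idx)→13180 …(+4); best=12280 via (E,hash)
  {ABCDE}: card=9000; try (A,hash)→16640, (A,merge)→18130, (E,hash)→23780, (B,hash)→23780, (D,hash)→25340, (D,nl_idx)→86660 …(+7); best=16640 via (A,hash)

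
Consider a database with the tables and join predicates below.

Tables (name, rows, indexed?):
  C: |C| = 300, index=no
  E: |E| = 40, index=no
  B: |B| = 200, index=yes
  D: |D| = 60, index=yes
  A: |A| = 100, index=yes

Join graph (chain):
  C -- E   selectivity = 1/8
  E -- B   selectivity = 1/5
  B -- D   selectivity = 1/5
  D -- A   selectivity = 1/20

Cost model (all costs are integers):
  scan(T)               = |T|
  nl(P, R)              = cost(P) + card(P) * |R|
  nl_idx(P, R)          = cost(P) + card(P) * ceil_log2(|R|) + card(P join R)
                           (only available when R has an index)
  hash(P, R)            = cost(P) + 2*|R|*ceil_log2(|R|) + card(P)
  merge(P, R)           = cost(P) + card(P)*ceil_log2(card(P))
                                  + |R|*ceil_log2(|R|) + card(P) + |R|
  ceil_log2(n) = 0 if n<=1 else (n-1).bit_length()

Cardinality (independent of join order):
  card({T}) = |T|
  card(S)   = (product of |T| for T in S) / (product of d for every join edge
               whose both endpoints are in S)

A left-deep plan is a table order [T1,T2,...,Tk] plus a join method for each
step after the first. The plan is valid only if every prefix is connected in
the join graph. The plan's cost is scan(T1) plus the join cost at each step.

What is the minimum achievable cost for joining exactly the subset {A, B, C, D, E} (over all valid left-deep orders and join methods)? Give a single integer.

Selinger DP over subsets of {A,B,C,D,E}:
  {C}: scan cost=300, card=300
  {E}: scan cost=40, card=40
  {B}: scan cost=200, card=200
  {D}: scan cost=60, card=60
  {A}: scan cost=100, card=100
  {CE}: card=1500; try (E,hash)→1080, (C,merge)→3320, (E,merge)→3580, (C,hash)→5480, (C,nl)→12040, (E,nl)→12300; best=1080 via (E,hash)
  {BE}: card=1600; try (E,hash)→880, (B,nl_idx)→1960, (B,merge)→2120, (E,merge)→2280, (B,hash)→3280, (B,nl)→8040 …(+1); best=880 via (E,hash)
  {BD}: card=2400; try (D,hash)→1120, (B,merge)→2280, (D,merge)→2420, (B,nl_idx)→2940, (B,hash)→3320, (D,nl_idx)→3800 …(+2); best=1120 via (D,hash)
  {AD}: card=300; try (A,nl_idx)→780, (D,hash)→920, (D,nl_idx)→1000, (A,merge)→1280, (D,merge)→1320, (A,hash)→1520 …(+2); best=780 via (A,nl_idx)
  {BCE}: card=60000; try (B,hash)→5780, (C,hash)→7880, (B,merge)→20880, (C,merge)→23080, (B,nl_idx)→73080, (B,nl)→301080 …(+1); best=5780 via (B,hash)
  {BDE}: card=19200; try (D,hash)→3200, (E,hash)→4000, (D,merge)→20500, (D,nl_idx)→29680, (E,merge)→32600, (D,nl)→96880 …(+1); best=3200 via (D,hash)
  {ABD}: card=12000; try (B,hash)→4280, (A,hash)→4920, (B,merge)→5580, (B,nl_idx)→15180, (A,nl_idx)→29920, (A,merge)→33120 …(+2); best=4280 via (B,hash)
  {BCDE}: card=720000; try (C,hash)→27800, (D,hash)→66500, (C,merge)→313400, (D,merge)→1026200, (D,nl_idx)→1085780, (D,nl)→3605780 …(+1); best=27800 via (C,hash)
  {ABDE}: card=96000; try (E,hash)→16760, (A,hash)→23800, (E,merge)→184560, (A,nl_idx)→233600, (A,merge)→311200, (E,nl)→484280 …(+1); best=16760 via (E,hash)
  {ABCDE}: card=3600000; try (C,hash)→118160, (A,hash)→749200, (C,merge)→1747760, (A,nl_idx)→8667800, (A,merge)→15148600, (C,nl)→28816760 …(+1); best=118160 via (C,hash)

118160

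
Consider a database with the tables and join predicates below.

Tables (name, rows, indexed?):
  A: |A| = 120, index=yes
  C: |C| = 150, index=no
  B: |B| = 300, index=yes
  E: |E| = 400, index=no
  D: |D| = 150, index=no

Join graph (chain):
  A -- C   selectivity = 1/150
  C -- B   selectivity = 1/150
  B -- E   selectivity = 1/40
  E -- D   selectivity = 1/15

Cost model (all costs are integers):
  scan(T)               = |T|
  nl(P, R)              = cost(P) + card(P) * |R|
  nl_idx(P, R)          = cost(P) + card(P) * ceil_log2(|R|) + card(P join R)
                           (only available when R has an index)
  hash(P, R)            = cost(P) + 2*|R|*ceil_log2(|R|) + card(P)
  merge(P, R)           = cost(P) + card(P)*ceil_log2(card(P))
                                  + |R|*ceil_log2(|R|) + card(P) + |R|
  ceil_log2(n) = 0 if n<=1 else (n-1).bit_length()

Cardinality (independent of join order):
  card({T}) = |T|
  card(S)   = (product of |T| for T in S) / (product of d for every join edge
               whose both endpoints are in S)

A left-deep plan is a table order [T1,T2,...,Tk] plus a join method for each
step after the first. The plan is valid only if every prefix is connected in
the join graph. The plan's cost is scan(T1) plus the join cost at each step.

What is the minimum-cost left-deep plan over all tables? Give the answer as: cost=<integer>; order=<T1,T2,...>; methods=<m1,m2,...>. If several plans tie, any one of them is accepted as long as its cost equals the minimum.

cost=13600; order=C,A,B,E,D; methods=nl_idx,nl_idx,merge,hash

Selinger DP (subsets sized 1..n):
  {A}: scan cost=120, card=120
  {C}: scan cost=150, card=150
  {B}: scan cost=300, card=300
  {E}: scan cost=400, card=400
  {D}: scan cost=150, card=150
  {AC}: card=120; try (A,nl_idx)→1320, (A,hash)→1980, (C,merge)→2430, (A,merge)→2460, (C,hash)→2640, (C,nl)→18120 …(+1); best=1320 via (A,nl_idx)
  {BC}: card=300; try (B,nl_idx)→1800, (C,hash)→3000, (B,merge)→4500, (C,merge)→4650, (B,hash)→5700, (B,nl)→45150 …(+1); best=1800 via (B,nl_idx)
  {BE}: card=3000; try (B,hash)→6200, (B,nl_idx)→7000, (E,merge)→7300, (B,merge)→7400, (E,hash)→7800, (E,nl)→120300 …(+1); best=6200 via (B,hash)
  {DE}: card=4000; try (D,hash)→3200, (E,merge)→5500, (D,merge)→5750, (E,hash)→7500, (E,nl)→60150, (D,nl)→60400; best=3200 via (D,hash)
  {ABC}: card=240; try (B,nl_idx)→2640, (A,hash)→3780, (A,nl_idx)→4140, (B,merge)→5280, (A,merge)→5760, (B,hash)→6840 …(+2); best=2640 via (B,nl_idx)
  {BCE}: card=3000; try (E,merge)→8800, (E,hash)→9300, (C,hash)→11600, (C,merge)→46550, (E,nl)→121800, (C,nl)→456200; best=8800 via (E,merge)
  {BDE}: card=30000; try (D,hash)→11600, (B,hash)→12600, (D,merge)→46550, (B,merge)→58200, (B,nl_idx)→69200, (D,nl)→456200 …(+1); best=11600 via (D,hash)
  {ABCE}: card=2400; try (E,merge)→8800, (E,hash)→10080, (A,hash)→13480, (A,nl_idx)→32200, (A,merge)→48760, (E,nl)→98640 …(+1); best=8800 via (E,merge)
  {BCDE}: card=30000; try (D,hash)→14200, (C,hash)→44000, (D,merge)→49150, (D,nl)→458800, (C,merge)→492950, (C,nl)→4511600; best=14200 via (D,hash)
  {ABCDE}: card=24000; try (D,hash)→13600, (D,merge)→41350, (A,hash)→45880, (A,nl_idx)→248200, (D,nl)→368800, (A,merge)→495160 …(+1); best=13600 via (D,hash)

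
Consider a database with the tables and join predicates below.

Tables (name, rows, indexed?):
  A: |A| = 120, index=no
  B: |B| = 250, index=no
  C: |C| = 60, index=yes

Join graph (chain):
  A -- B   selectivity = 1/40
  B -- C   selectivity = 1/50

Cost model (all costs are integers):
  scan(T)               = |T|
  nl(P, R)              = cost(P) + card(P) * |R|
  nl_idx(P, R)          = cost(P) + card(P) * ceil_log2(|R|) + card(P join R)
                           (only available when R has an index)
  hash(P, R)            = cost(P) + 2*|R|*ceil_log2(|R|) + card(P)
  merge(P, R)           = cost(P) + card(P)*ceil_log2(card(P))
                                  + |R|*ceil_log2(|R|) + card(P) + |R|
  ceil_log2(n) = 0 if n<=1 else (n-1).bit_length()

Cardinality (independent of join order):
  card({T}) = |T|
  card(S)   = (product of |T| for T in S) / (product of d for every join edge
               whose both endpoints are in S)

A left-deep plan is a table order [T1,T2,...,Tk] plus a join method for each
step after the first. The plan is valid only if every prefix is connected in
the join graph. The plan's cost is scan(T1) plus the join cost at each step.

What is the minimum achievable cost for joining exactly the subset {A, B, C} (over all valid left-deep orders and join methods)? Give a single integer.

3200

Selinger DP over subsets of {A,B,C}:
  {A}: scan cost=120, card=120
  {B}: scan cost=250, card=250
  {C}: scan cost=60, card=60
  {AB}: card=750; try (A,hash)→2180, (B,merge)→3330, (A,merge)→3460, (B,hash)→4240, (B,nl)→30120, (A,nl)→30250; best=2180 via (A,hash)
  {BC}: card=300; try (C,hash)→1220, (C,nl_idx)→2050, (B,merge)→2730, (C,merge)→2920, (B,hash)→4120, (B,nl)→15060 …(+1); best=1220 via (C,hash)
  {ABC}: card=900; try (A,hash)→3200, (C,hash)→3650, (A,merge)→5180, (C,nl_idx)→7580, (C,merge)→10850, (A,nl)→37220 …(+1); best=3200 via (A,hash)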